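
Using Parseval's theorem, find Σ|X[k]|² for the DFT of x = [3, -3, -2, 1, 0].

Parseval: Σ|x[n]|² = (1/N)Σ|X[k]|², so Σ|X[k]|² = N·Σ|x[n]|² = 5·23.0000

Σ|X[k]|² = N·Σ|x[n]|² = 5·23.0000 = 115.0000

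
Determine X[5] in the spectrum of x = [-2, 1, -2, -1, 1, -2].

X[5] = Σ(n=0 to 5) x[n] · ω_6^(5n) where ω_6 = e^(-2πi/6)
= (-2)·ω_6^0 + (1)·ω_6^5 + (-2)·ω_6^10 + (-1)·ω_6^15 + (1)·ω_6^20 + (-2)·ω_6^25

X[5] = -1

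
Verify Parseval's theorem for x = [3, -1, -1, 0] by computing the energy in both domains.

Time domain:
Σ|x[n]|² = |3|² + |-1|² + |-1|² + |0|² = 11.0000

Frequency domain:
(1/4)Σ|X[k]|² = (1/4)(|1|² + |4+1i|² + |3|² + |4-1i|²) = (1/4)·44.0000 = 11.0000

Both sides agree, confirming Parseval's theorem.

Σ|x[n]|² = (1/N)Σ|X[k]|² = 11.0000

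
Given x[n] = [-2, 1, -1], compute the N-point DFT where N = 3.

X[k] = Σ(n=0 to 2) x[n] · ω_3^(nk)
where ω_3 = e^(-2πi/3)

Computing each X[k]:
X[0] = -2
X[1] = -2.0000-1.7321i
X[2] = -2.0000+1.7321i

X = [-2, -2.0000-1.7321i, -2.0000+1.7321i]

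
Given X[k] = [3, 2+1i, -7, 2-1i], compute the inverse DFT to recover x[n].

x[n] = (1/4) Σ(k=0 to 3) X[k] · e^(2πikn/4)

Computing each x[n]:
x[0] = 0
x[1] = 2
x[2] = -2
x[3] = 3

x = [0, 2, -2, 3]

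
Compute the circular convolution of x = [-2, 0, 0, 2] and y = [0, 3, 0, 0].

(x ⊛ y)[n] = Σ(m=0 to 3) x[m] · y[(n-m) mod 4]

Computing each output sample:
(x ⊛ y)[0] = 6
(x ⊛ y)[1] = -6
(x ⊛ y)[2] = 0
(x ⊛ y)[3] = 0

x ⊛ y = [6, -6, 0, 0]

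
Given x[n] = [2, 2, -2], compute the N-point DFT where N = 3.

X[k] = Σ(n=0 to 2) x[n] · ω_3^(nk)
where ω_3 = e^(-2πi/3)

Computing each X[k]:
X[0] = 2
X[1] = 2.0000-3.4641i
X[2] = 2.0000+3.4641i

X = [2, 2.0000-3.4641i, 2.0000+3.4641i]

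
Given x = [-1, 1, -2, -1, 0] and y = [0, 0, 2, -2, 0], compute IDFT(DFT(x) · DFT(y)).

(x ⊛ y)[n] = Σ(m=0 to 4) x[m] · y[(n-m) mod 5]

Computing each output sample:
(x ⊛ y)[0] = 2
(x ⊛ y)[1] = 2
(x ⊛ y)[2] = -2
(x ⊛ y)[3] = 4
(x ⊛ y)[4] = -6

x ⊛ y = [2, 2, -2, 4, -6]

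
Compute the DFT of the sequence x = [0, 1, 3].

X[k] = Σ(n=0 to 2) x[n] · ω_3^(nk)
where ω_3 = e^(-2πi/3)

Computing each X[k]:
X[0] = 4
X[1] = -2.0000+1.7321i
X[2] = -2.0000-1.7321i

X = [4, -2.0000+1.7321i, -2.0000-1.7321i]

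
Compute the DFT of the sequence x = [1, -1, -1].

X[k] = Σ(n=0 to 2) x[n] · ω_3^(nk)
where ω_3 = e^(-2πi/3)

Computing each X[k]:
X[0] = -1
X[1] = 2
X[2] = 2

X = [-1, 2, 2]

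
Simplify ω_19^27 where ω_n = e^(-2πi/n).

Since ω_19^19 = 1, powers reduce modulo 19.
27 mod 19 = 8
So ω_19^27 = ω_19^8 = e^(-2πi·8/19)

ω_19^27 = ω_19^8 = -0.8795-0.4759i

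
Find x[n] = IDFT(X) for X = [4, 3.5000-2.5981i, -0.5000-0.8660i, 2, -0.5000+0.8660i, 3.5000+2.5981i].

x[n] = (1/6) Σ(k=0 to 5) X[k] · e^(2πikn/6)

Computing each x[n]:
x[0] = 2
x[1] = 2
x[2] = 1
x[3] = -1
x[4] = 0
x[5] = 0

x = [2, 2, 1, -1, 0, 0]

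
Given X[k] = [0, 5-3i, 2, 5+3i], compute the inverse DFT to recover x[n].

x[n] = (1/4) Σ(k=0 to 3) X[k] · e^(2πikn/4)

Computing each x[n]:
x[0] = 3
x[1] = 1
x[2] = -2
x[3] = -2

x = [3, 1, -2, -2]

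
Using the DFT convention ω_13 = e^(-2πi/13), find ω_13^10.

ω_13^10 = e^(-2πi·10/13)
= cos(-2π·10/13) + i·sin(-2π·10/13)
= cos(-20π/13) + i·sin(-20π/13)

ω_13^10 = cos(-20π/13) + i·sin(-20π/13) = 0.1205+0.9927i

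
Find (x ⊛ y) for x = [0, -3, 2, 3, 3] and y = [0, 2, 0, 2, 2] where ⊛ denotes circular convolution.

(x ⊛ y)[n] = Σ(m=0 to 4) x[m] · y[(n-m) mod 5]

Computing each output sample:
(x ⊛ y)[0] = 4
(x ⊛ y)[1] = 10
(x ⊛ y)[2] = 6
(x ⊛ y)[3] = 10
(x ⊛ y)[4] = 0

x ⊛ y = [4, 10, 6, 10, 0]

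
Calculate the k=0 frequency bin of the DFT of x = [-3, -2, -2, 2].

X[0] = Σ(n=0 to 3) x[n] · ω_4^0 = Σ x[n]
= (-3) + (-2) + (-2) + (2)

X[0] = -5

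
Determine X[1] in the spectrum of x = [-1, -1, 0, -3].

X[1] = Σ(n=0 to 3) x[n] · ω_4^(1n) where ω_4 = e^(-2πi/4)
= (-1)·ω_4^0 + (-1)·ω_4^1 + (0)·ω_4^2 + (-3)·ω_4^3

X[1] = -1-2i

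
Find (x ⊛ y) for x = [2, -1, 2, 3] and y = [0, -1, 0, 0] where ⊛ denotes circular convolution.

(x ⊛ y)[n] = Σ(m=0 to 3) x[m] · y[(n-m) mod 4]

Computing each output sample:
(x ⊛ y)[0] = -3
(x ⊛ y)[1] = -2
(x ⊛ y)[2] = 1
(x ⊛ y)[3] = -2

x ⊛ y = [-3, -2, 1, -2]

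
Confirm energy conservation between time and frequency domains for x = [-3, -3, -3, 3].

Time domain:
Σ|x[n]|² = |-3|² + |-3|² + |-3|² + |3|² = 36.0000

Frequency domain:
(1/4)Σ|X[k]|² = (1/4)(|-6|² + |6i|² + |-6|² + |-6i|²) = (1/4)·144.0000 = 36.0000

Both sides agree, confirming Parseval's theorem.

Σ|x[n]|² = (1/N)Σ|X[k]|² = 36.0000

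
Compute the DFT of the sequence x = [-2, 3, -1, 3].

X[k] = Σ(n=0 to 3) x[n] · ω_4^(nk)
where ω_4 = e^(-2πi/4)

Computing each X[k]:
X[0] = 3
X[1] = -1
X[2] = -9
X[3] = -1

X = [3, -1, -9, -1]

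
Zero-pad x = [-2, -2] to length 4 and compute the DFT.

Original 2-point DFT: [-4, 0]
Zero-padded 4-point DFT provides frequency interpolation.

DFT_4([x, 0, ...]) = [-4, -2+2i, 0, -2-2i]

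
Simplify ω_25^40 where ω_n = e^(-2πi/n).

Since ω_25^25 = 1, powers reduce modulo 25.
40 mod 25 = 15
So ω_25^40 = ω_25^15 = e^(-2πi·15/25)

ω_25^40 = ω_25^15 = -0.8090+0.5878i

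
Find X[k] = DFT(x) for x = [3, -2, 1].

X[k] = Σ(n=0 to 2) x[n] · ω_3^(nk)
where ω_3 = e^(-2πi/3)

Computing each X[k]:
X[0] = 2
X[1] = 3.5000+2.5981i
X[2] = 3.5000-2.5981i

X = [2, 3.5000+2.5981i, 3.5000-2.5981i]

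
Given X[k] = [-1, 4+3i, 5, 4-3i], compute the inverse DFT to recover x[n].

x[n] = (1/4) Σ(k=0 to 3) X[k] · e^(2πikn/4)

Computing each x[n]:
x[0] = 3
x[1] = -3
x[2] = -1
x[3] = 0

x = [3, -3, -1, 0]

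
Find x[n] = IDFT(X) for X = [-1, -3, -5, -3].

x[n] = (1/4) Σ(k=0 to 3) X[k] · e^(2πikn/4)

Computing each x[n]:
x[0] = -3
x[1] = 1
x[2] = 0
x[3] = 1

x = [-3, 1, 0, 1]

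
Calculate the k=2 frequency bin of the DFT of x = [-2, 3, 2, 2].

X[2] = Σ(n=0 to 3) x[n] · ω_4^(2n) where ω_4 = e^(-2πi/4)
= (-2)·ω_4^0 + (3)·ω_4^2 + (2)·ω_4^4 + (2)·ω_4^6

X[2] = -5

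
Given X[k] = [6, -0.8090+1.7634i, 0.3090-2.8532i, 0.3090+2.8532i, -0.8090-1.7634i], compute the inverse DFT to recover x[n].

x[n] = (1/5) Σ(k=0 to 4) X[k] · e^(2πikn/5)

Computing each x[n]:
x[0] = 1
x[1] = 1
x[2] = 0
x[3] = 3
x[4] = 1

x = [1, 1, 0, 3, 1]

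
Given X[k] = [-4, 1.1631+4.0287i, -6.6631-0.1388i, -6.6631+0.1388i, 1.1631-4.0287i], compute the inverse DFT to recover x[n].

x[n] = (1/5) Σ(k=0 to 4) X[k] · e^(2πikn/5)

Computing each x[n]:
x[0] = -3
x[1] = 0
x[2] = -3
x[3] = -1
x[4] = 3

x = [-3, 0, -3, -1, 3]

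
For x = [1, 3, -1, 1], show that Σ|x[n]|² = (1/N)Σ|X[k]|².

Time domain:
Σ|x[n]|² = |1|² + |3|² + |-1|² + |1|² = 12.0000

Frequency domain:
(1/4)Σ|X[k]|² = (1/4)(|4|² + |2-2i|² + |-4|² + |2+2i|²) = (1/4)·48.0000 = 12.0000

Both sides agree, confirming Parseval's theorem.

Σ|x[n]|² = (1/N)Σ|X[k]|² = 12.0000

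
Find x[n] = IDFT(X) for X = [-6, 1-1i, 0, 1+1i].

x[n] = (1/4) Σ(k=0 to 3) X[k] · e^(2πikn/4)

Computing each x[n]:
x[0] = -1
x[1] = -1
x[2] = -2
x[3] = -2

x = [-1, -1, -2, -2]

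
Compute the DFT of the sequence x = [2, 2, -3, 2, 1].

X[k] = Σ(n=0 to 4) x[n] · ω_5^(nk)
where ω_5 = e^(-2πi/5)

Computing each X[k]:
X[0] = 4
X[1] = 3.7361+1.9879i
X[2] = -0.7361-5.3431i
X[3] = -0.7361+5.3431i
X[4] = 3.7361-1.9879i

X = [4, 3.7361+1.9879i, -0.7361-5.3431i, -0.7361+5.3431i, 3.7361-1.9879i]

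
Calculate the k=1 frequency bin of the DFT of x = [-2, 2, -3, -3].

X[1] = Σ(n=0 to 3) x[n] · ω_4^(1n) where ω_4 = e^(-2πi/4)
= (-2)·ω_4^0 + (2)·ω_4^1 + (-3)·ω_4^2 + (-3)·ω_4^3

X[1] = 1-5i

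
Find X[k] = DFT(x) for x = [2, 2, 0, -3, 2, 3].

X[k] = Σ(n=0 to 5) x[n] · ω_6^(nk)
where ω_6 = e^(-2πi/6)

Computing each X[k]:
X[0] = 6
X[1] = 6.5000+2.5981i
X[2] = -4.5000-0.8660i
X[3] = 2
X[4] = -4.5000+0.8660i
X[5] = 6.5000-2.5981i

X = [6, 6.5000+2.5981i, -4.5000-0.8660i, 2, -4.5000+0.8660i, 6.5000-2.5981i]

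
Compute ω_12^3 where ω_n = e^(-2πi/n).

ω_12^3 = e^(-2πi·3/12)
= cos(-2π·3/12) + i·sin(-2π·3/12)
= cos(-6π/12) + i·sin(-6π/12)

ω_12^3 = cos(-6π/12) + i·sin(-6π/12) = -1i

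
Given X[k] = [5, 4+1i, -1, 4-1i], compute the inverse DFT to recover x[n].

x[n] = (1/4) Σ(k=0 to 3) X[k] · e^(2πikn/4)

Computing each x[n]:
x[0] = 3
x[1] = 1
x[2] = -1
x[3] = 2

x = [3, 1, -1, 2]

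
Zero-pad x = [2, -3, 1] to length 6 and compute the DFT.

Original 3-point DFT: [0, 3.0000+3.4641i, 3.0000-3.4641i]
Zero-padded 6-point DFT provides frequency interpolation.

DFT_6([x, 0, ...]) = [0, 1.7321i, 3.0000+3.4641i, 6, 3.0000-3.4641i, -1.7321i]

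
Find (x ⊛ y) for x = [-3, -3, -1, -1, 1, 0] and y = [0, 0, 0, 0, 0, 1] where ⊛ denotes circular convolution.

(x ⊛ y)[n] = Σ(m=0 to 5) x[m] · y[(n-m) mod 6]

Computing each output sample:
(x ⊛ y)[0] = -3
(x ⊛ y)[1] = -1
(x ⊛ y)[2] = -1
(x ⊛ y)[3] = 1
(x ⊛ y)[4] = 0
(x ⊛ y)[5] = -3

x ⊛ y = [-3, -1, -1, 1, 0, -3]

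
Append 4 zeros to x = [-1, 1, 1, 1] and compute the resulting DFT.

Original 4-point DFT: [2, -2, -2, -2]
Zero-padded 8-point DFT provides frequency interpolation.

DFT_8([x, 0, ...]) = [2, -1.0000-2.4142i, -2, -1.0000-0.4142i, -2, -1.0000+0.4142i, -2, -1.0000+2.4142i]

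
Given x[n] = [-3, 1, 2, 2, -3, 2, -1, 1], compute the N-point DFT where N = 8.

X[k] = Σ(n=0 to 7) x[n] · ω_8^(nk)
where ω_8 = e^(-2πi/8)

Computing each X[k]:
X[0] = 1
X[1] = -1.4142-3.0000i
X[2] = -7
X[3] = 1.4142+3.0000i
X[4] = -11
X[5] = 1.4142-3.0000i
X[6] = -7
X[7] = -1.4142+3.0000i

X = [1, -1.4142-3.0000i, -7, 1.4142+3.0000i, -11, 1.4142-3.0000i, -7, -1.4142+3.0000i]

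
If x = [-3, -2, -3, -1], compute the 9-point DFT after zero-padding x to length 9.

Original 4-point DFT: [-9, 1i, -3, -1i]
Zero-padded 9-point DFT provides frequency interpolation.

DFT_9([x, 0, ...]) = [-9, -4.5530+5.1060i, -0.0282+2.1297i, -1.5000-0.8660i, -2.9187-0.3783i, -2.9187+0.3783i, -1.5000+0.8660i, -0.0282-2.1297i, -4.5530-5.1060i]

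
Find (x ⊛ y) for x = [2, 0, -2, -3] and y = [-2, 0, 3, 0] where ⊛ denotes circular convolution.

(x ⊛ y)[n] = Σ(m=0 to 3) x[m] · y[(n-m) mod 4]

Computing each output sample:
(x ⊛ y)[0] = -10
(x ⊛ y)[1] = -9
(x ⊛ y)[2] = 10
(x ⊛ y)[3] = 6

x ⊛ y = [-10, -9, 10, 6]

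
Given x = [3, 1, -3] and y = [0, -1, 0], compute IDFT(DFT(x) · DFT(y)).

(x ⊛ y)[n] = Σ(m=0 to 2) x[m] · y[(n-m) mod 3]

Computing each output sample:
(x ⊛ y)[0] = 3
(x ⊛ y)[1] = -3
(x ⊛ y)[2] = -1

x ⊛ y = [3, -3, -1]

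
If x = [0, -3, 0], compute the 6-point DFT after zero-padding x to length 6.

Original 3-point DFT: [-3, 1.5000+2.5981i, 1.5000-2.5981i]
Zero-padded 6-point DFT provides frequency interpolation.

DFT_6([x, 0, ...]) = [-3, -1.5000+2.5981i, 1.5000+2.5981i, 3, 1.5000-2.5981i, -1.5000-2.5981i]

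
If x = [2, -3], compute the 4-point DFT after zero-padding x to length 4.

Original 2-point DFT: [-1, 5]
Zero-padded 4-point DFT provides frequency interpolation.

DFT_4([x, 0, ...]) = [-1, 2+3i, 5, 2-3i]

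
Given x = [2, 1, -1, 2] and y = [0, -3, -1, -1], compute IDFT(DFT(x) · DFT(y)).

(x ⊛ y)[n] = Σ(m=0 to 3) x[m] · y[(n-m) mod 4]

Computing each output sample:
(x ⊛ y)[0] = -6
(x ⊛ y)[1] = -7
(x ⊛ y)[2] = -7
(x ⊛ y)[3] = 0

x ⊛ y = [-6, -7, -7, 0]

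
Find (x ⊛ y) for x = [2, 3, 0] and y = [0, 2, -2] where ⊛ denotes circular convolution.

(x ⊛ y)[n] = Σ(m=0 to 2) x[m] · y[(n-m) mod 3]

Computing each output sample:
(x ⊛ y)[0] = -6
(x ⊛ y)[1] = 4
(x ⊛ y)[2] = 2

x ⊛ y = [-6, 4, 2]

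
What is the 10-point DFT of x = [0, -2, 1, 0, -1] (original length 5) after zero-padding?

Original 5-point DFT: [-2, -1.7361+0.3633i, 2.7361+1.5388i, 2.7361-1.5388i, -1.7361-0.3633i]
Zero-padded 10-point DFT provides frequency interpolation.

DFT_10([x, 0, ...]) = [-2, -0.5000+0.8123i, -1.7361+0.3633i, -0.5000+3.4410i, 2.7361+1.5388i, 2, 2.7361-1.5388i, -0.5000-3.4410i, -1.7361-0.3633i, -0.5000-0.8123i]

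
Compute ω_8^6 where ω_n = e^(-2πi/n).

ω_8^6 = e^(-2πi·6/8)
= cos(-2π·6/8) + i·sin(-2π·6/8)
= cos(-12π/8) + i·sin(-12π/8)

ω_8^6 = cos(-12π/8) + i·sin(-12π/8) = 1i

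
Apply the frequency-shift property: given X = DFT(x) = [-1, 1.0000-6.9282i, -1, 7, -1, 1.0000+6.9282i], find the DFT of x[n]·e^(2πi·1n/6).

Modulation property: DFT(ω_6^(-1n)·x[n]) = X[(k-1) mod 6], so circularly shift X by 1 positions.

X[k-1] = [1.0000+6.9282i, -1, 1.0000-6.9282i, -1, 7, -1]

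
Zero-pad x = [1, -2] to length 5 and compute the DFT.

Original 2-point DFT: [-1, 3]
Zero-padded 5-point DFT provides frequency interpolation.

DFT_5([x, 0, ...]) = [-1, 0.3820+1.9021i, 2.6180+1.1756i, 2.6180-1.1756i, 0.3820-1.9021i]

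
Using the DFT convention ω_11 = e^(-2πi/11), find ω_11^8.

ω_11^8 = e^(-2πi·8/11)
= cos(-2π·8/11) + i·sin(-2π·8/11)
= cos(-16π/11) + i·sin(-16π/11)

ω_11^8 = cos(-16π/11) + i·sin(-16π/11) = -0.1423+0.9898i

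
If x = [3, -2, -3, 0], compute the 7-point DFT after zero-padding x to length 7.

Original 4-point DFT: [-2, 6+2i, 2, 6-2i]
Zero-padded 7-point DFT provides frequency interpolation.

DFT_7([x, 0, ...]) = [-2, 2.4206+4.4884i, 6.1479+0.6482i, 2.9315-1.4777i, 2.9315+1.4777i, 6.1479-0.6482i, 2.4206-4.4884i]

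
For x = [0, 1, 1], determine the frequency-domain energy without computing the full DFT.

Parseval: Σ|x[n]|² = (1/N)Σ|X[k]|², so Σ|X[k]|² = N·Σ|x[n]|² = 3·2.0000

Σ|X[k]|² = N·Σ|x[n]|² = 3·2.0000 = 6.0000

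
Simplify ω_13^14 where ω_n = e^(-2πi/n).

Since ω_13^13 = 1, powers reduce modulo 13.
14 mod 13 = 1
So ω_13^14 = ω_13^1 = e^(-2πi·1/13)

ω_13^14 = ω_13^1 = 0.8855-0.4647i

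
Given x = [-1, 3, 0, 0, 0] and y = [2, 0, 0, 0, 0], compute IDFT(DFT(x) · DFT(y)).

(x ⊛ y)[n] = Σ(m=0 to 4) x[m] · y[(n-m) mod 5]

Computing each output sample:
(x ⊛ y)[0] = -2
(x ⊛ y)[1] = 6
(x ⊛ y)[2] = 0
(x ⊛ y)[3] = 0
(x ⊛ y)[4] = 0

x ⊛ y = [-2, 6, 0, 0, 0]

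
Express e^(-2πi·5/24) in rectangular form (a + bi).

ω_24^5 = e^(-2πi·5/24)
= cos(-2π·5/24) + i·sin(-2π·5/24)
= cos(-10π/24) + i·sin(-10π/24)

ω_24^5 = cos(-10π/24) + i·sin(-10π/24) = 0.2588-0.9659i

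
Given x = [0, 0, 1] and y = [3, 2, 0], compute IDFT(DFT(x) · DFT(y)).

(x ⊛ y)[n] = Σ(m=0 to 2) x[m] · y[(n-m) mod 3]

Computing each output sample:
(x ⊛ y)[0] = 2
(x ⊛ y)[1] = 0
(x ⊛ y)[2] = 3

x ⊛ y = [2, 0, 3]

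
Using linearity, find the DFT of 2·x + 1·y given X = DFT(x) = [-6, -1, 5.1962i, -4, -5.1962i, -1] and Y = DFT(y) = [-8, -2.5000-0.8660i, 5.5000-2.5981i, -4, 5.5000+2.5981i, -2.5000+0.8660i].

By linearity: DFT(2x + 1y) = 2·DFT(x) + 1·DFT(y)
= 2·[-6, -1, 5.1962i, -4, -5.1962i, -1] + 1·[-8, -2.5000-0.8660i, 5.5000-2.5981i, -4, 5.5000+2.5981i, -2.5000+0.8660i]

Computing element-wise:
Z[0] = 2·(-6) + 1·(-8) = -20
Z[1] = 2·(-1) + 1·(-2.5000-0.8660i) = -4.5000-0.8660i
Z[2] = 2·(5.1962i) + 1·(5.5000-2.5981i) = 5.5000+7.7943i
Z[3] = 2·(-4) + 1·(-4) = -12
Z[4] = 2·(-5.1962i) + 1·(5.5000+2.5981i) = 5.5000-7.7943i
Z[5] = 2·(-1) + 1·(-2.5000+0.8660i) = -4.5000+0.8660i

DFT(2x + 1y) = 2·X + 1·Y = [-20, -4.5000-0.8660i, 5.5000+7.7943i, -12, 5.5000-7.7943i, -4.5000+0.8660i]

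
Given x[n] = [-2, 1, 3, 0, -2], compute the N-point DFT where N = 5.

X[k] = Σ(n=0 to 4) x[n] · ω_5^(nk)
where ω_5 = e^(-2πi/5)

Computing each X[k]:
X[0] = 0
X[1] = -4.7361-4.6165i
X[2] = -0.2639+1.0898i
X[3] = -0.2639-1.0898i
X[4] = -4.7361+4.6165i

X = [0, -4.7361-4.6165i, -0.2639+1.0898i, -0.2639-1.0898i, -4.7361+4.6165i]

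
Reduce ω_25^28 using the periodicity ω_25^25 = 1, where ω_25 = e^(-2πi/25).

Since ω_25^25 = 1, powers reduce modulo 25.
28 mod 25 = 3
So ω_25^28 = ω_25^3 = e^(-2πi·3/25)

ω_25^28 = ω_25^3 = 0.7290-0.6845i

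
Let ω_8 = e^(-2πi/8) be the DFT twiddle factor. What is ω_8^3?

ω_8^3 = e^(-2πi·3/8)
= cos(-2π·3/8) + i·sin(-2π·3/8)
= cos(-6π/8) + i·sin(-6π/8)

ω_8^3 = cos(-6π/8) + i·sin(-6π/8) = -0.7071-0.7071i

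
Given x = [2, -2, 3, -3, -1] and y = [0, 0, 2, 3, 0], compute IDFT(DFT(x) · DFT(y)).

(x ⊛ y)[n] = Σ(m=0 to 4) x[m] · y[(n-m) mod 5]

Computing each output sample:
(x ⊛ y)[0] = 3
(x ⊛ y)[1] = -11
(x ⊛ y)[2] = 1
(x ⊛ y)[3] = 2
(x ⊛ y)[4] = 0

x ⊛ y = [3, -11, 1, 2, 0]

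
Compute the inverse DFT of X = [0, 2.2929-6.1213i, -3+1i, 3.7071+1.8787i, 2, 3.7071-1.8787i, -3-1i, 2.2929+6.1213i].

x[n] = (1/8) Σ(k=0 to 7) X[k] · e^(2πikn/8)

Computing each x[n]:
x[0] = 1
x[1] = 0
x[2] = 3
x[3] = 1
x[4] = -2
x[5] = -1
x[6] = -1
x[7] = -1

x = [1, 0, 3, 1, -2, -1, -1, -1]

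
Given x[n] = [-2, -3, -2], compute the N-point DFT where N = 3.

X[k] = Σ(n=0 to 2) x[n] · ω_3^(nk)
where ω_3 = e^(-2πi/3)

Computing each X[k]:
X[0] = -7
X[1] = 0.5000+0.8660i
X[2] = 0.5000-0.8660i

X = [-7, 0.5000+0.8660i, 0.5000-0.8660i]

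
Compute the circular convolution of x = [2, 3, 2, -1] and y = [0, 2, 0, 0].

(x ⊛ y)[n] = Σ(m=0 to 3) x[m] · y[(n-m) mod 4]

Computing each output sample:
(x ⊛ y)[0] = -2
(x ⊛ y)[1] = 4
(x ⊛ y)[2] = 6
(x ⊛ y)[3] = 4

x ⊛ y = [-2, 4, 6, 4]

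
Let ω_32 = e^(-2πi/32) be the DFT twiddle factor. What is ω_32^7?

ω_32^7 = e^(-2πi·7/32)
= cos(-2π·7/32) + i·sin(-2π·7/32)
= cos(-14π/32) + i·sin(-14π/32)

ω_32^7 = cos(-14π/32) + i·sin(-14π/32) = 0.1951-0.9808i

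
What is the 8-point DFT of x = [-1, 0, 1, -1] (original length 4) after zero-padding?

Original 4-point DFT: [-1, -2-1i, 1, -2+1i]
Zero-padded 8-point DFT provides frequency interpolation.

DFT_8([x, 0, ...]) = [-1, -0.2929-0.2929i, -2-1i, -1.7071+1.7071i, 1, -1.7071-1.7071i, -2+1i, -0.2929+0.2929i]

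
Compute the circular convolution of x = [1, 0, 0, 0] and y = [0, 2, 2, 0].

(x ⊛ y)[n] = Σ(m=0 to 3) x[m] · y[(n-m) mod 4]

Computing each output sample:
(x ⊛ y)[0] = 0
(x ⊛ y)[1] = 2
(x ⊛ y)[2] = 2
(x ⊛ y)[3] = 0

x ⊛ y = [0, 2, 2, 0]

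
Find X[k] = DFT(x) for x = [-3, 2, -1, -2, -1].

X[k] = Σ(n=0 to 4) x[n] · ω_5^(nk)
where ω_5 = e^(-2πi/5)

Computing each X[k]:
X[0] = -5
X[1] = -0.2639-3.4410i
X[2] = -4.7361-0.8123i
X[3] = -4.7361+0.8123i
X[4] = -0.2639+3.4410i

X = [-5, -0.2639-3.4410i, -4.7361-0.8123i, -4.7361+0.8123i, -0.2639+3.4410i]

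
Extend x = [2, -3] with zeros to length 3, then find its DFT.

Original 2-point DFT: [-1, 5]
Zero-padded 3-point DFT provides frequency interpolation.

DFT_3([x, 0, ...]) = [-1, 3.5000+2.5981i, 3.5000-2.5981i]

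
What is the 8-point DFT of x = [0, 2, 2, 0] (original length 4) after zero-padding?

Original 4-point DFT: [4, -2-2i, 0, -2+2i]
Zero-padded 8-point DFT provides frequency interpolation.

DFT_8([x, 0, ...]) = [4, 1.4142-3.4142i, -2-2i, -1.4142+0.5858i, 0, -1.4142-0.5858i, -2+2i, 1.4142+3.4142i]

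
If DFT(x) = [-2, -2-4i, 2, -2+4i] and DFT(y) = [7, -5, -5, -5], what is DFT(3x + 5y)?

By linearity: DFT(3x + 5y) = 3·DFT(x) + 5·DFT(y)
= 3·[-2, -2-4i, 2, -2+4i] + 5·[7, -5, -5, -5]

Computing element-wise:
Z[0] = 3·(-2) + 5·(7) = 29
Z[1] = 3·(-2-4i) + 5·(-5) = -31-12i
Z[2] = 3·(2) + 5·(-5) = -19
Z[3] = 3·(-2+4i) + 5·(-5) = -31+12i

DFT(3x + 5y) = 3·X + 5·Y = [29, -31-12i, -19, -31+12i]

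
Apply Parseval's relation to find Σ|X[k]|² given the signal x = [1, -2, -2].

Parseval: Σ|x[n]|² = (1/N)Σ|X[k]|², so Σ|X[k]|² = N·Σ|x[n]|² = 3·9.0000

Σ|X[k]|² = N·Σ|x[n]|² = 3·9.0000 = 27.0000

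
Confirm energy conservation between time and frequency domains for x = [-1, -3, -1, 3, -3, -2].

Time domain:
Σ|x[n]|² = |-1|² + |-3|² + |-1|² + |3|² + |-3|² + |-2|² = 33.0000

Frequency domain:
(1/6)Σ|X[k]|² = (1/6)(|-7|² + |-4.5000-0.8660i|² + |6.5000+2.5981i|² + |-3|² + |6.5000-2.5981i|² + |-4.5000+0.8660i|²) = (1/6)·198.0000 = 33.0000

Both sides agree, confirming Parseval's theorem.

Σ|x[n]|² = (1/N)Σ|X[k]|² = 33.0000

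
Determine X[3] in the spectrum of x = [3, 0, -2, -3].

X[3] = Σ(n=0 to 3) x[n] · ω_4^(3n) where ω_4 = e^(-2πi/4)
= (3)·ω_4^0 + (0)·ω_4^3 + (-2)·ω_4^6 + (-3)·ω_4^9

X[3] = 5+3i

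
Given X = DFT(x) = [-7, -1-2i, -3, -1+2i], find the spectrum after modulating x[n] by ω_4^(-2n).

Modulation property: DFT(ω_4^(-2n)·x[n]) = X[(k-2) mod 4], so circularly shift X by 2 positions.

X[k-2] = [-3, -1+2i, -7, -1-2i]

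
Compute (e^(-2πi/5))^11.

Since ω_5^5 = 1, powers reduce modulo 5.
11 mod 5 = 1
So ω_5^11 = ω_5^1 = e^(-2πi·1/5)

ω_5^11 = ω_5^1 = 0.3090-0.9511i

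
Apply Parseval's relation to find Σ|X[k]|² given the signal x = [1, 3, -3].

Parseval: Σ|x[n]|² = (1/N)Σ|X[k]|², so Σ|X[k]|² = N·Σ|x[n]|² = 3·19.0000

Σ|X[k]|² = N·Σ|x[n]|² = 3·19.0000 = 57.0000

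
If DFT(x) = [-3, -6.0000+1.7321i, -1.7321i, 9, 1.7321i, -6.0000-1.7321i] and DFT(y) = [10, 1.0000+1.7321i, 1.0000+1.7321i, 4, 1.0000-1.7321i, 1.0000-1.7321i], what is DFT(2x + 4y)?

By linearity: DFT(2x + 4y) = 2·DFT(x) + 4·DFT(y)
= 2·[-3, -6.0000+1.7321i, -1.7321i, 9, 1.7321i, -6.0000-1.7321i] + 4·[10, 1.0000+1.7321i, 1.0000+1.7321i, 4, 1.0000-1.7321i, 1.0000-1.7321i]

Computing element-wise:
Z[0] = 2·(-3) + 4·(10) = 34
Z[1] = 2·(-6.0000+1.7321i) + 4·(1.0000+1.7321i) = -8.0000+10.3926i
Z[2] = 2·(-1.7321i) + 4·(1.0000+1.7321i) = 4.0000+3.4642i
Z[3] = 2·(9) + 4·(4) = 34
Z[4] = 2·(1.7321i) + 4·(1.0000-1.7321i) = 4.0000-3.4642i
Z[5] = 2·(-6.0000-1.7321i) + 4·(1.0000-1.7321i) = -8.0000-10.3926i

DFT(2x + 4y) = 2·X + 4·Y = [34, -8.0000+10.3926i, 4.0000+3.4642i, 34, 4.0000-3.4642i, -8.0000-10.3926i]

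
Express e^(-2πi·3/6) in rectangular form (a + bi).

ω_6^3 = e^(-2πi·3/6)
= cos(-2π·3/6) + i·sin(-2π·3/6)
= cos(-6π/6) + i·sin(-6π/6)

ω_6^3 = cos(-6π/6) + i·sin(-6π/6) = -1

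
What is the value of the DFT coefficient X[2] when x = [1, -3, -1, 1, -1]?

X[2] = Σ(n=0 to 4) x[n] · ω_5^(2n) where ω_5 = e^(-2πi/5)
= (1)·ω_5^0 + (-3)·ω_5^2 + (-1)·ω_5^4 + (1)·ω_5^6 + (-1)·ω_5^8

X[2] = 4.2361-0.7265i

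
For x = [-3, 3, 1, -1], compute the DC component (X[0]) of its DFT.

X[0] = Σ(n=0 to 3) x[n] · ω_4^0 = Σ x[n]
= (-3) + (3) + (1) + (-1)

X[0] = 0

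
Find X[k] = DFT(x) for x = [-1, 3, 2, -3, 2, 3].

X[k] = Σ(n=0 to 5) x[n] · ω_6^(nk)
where ω_6 = e^(-2πi/6)

Computing each X[k]:
X[0] = 6
X[1] = 3
X[2] = -9
X[3] = 0
X[4] = -9
X[5] = 3

X = [6, 3, -9, 0, -9, 3]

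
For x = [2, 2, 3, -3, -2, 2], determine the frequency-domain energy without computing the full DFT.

Parseval: Σ|x[n]|² = (1/N)Σ|X[k]|², so Σ|X[k]|² = N·Σ|x[n]|² = 6·34.0000

Σ|X[k]|² = N·Σ|x[n]|² = 6·34.0000 = 204.0000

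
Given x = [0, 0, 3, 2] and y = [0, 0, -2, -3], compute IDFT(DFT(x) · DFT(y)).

(x ⊛ y)[n] = Σ(m=0 to 3) x[m] · y[(n-m) mod 4]

Computing each output sample:
(x ⊛ y)[0] = -6
(x ⊛ y)[1] = -13
(x ⊛ y)[2] = -6
(x ⊛ y)[3] = 0

x ⊛ y = [-6, -13, -6, 0]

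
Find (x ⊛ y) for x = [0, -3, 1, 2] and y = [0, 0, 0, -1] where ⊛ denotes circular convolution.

(x ⊛ y)[n] = Σ(m=0 to 3) x[m] · y[(n-m) mod 4]

Computing each output sample:
(x ⊛ y)[0] = 3
(x ⊛ y)[1] = -1
(x ⊛ y)[2] = -2
(x ⊛ y)[3] = 0

x ⊛ y = [3, -1, -2, 0]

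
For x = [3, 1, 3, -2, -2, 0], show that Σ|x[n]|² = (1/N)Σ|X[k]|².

Time domain:
Σ|x[n]|² = |3|² + |1|² + |3|² + |-2|² + |-2|² + |0|² = 27.0000

Frequency domain:
(1/6)Σ|X[k]|² = (1/6)(|3|² + |5.0000-5.1962i|² + |3.4641i|² + |5|² + |-3.4641i|² + |5.0000+5.1962i|²) = (1/6)·162.0000 = 27.0000

Both sides agree, confirming Parseval's theorem.

Σ|x[n]|² = (1/N)Σ|X[k]|² = 27.0000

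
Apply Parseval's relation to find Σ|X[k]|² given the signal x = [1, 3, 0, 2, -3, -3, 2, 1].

Parseval: Σ|x[n]|² = (1/N)Σ|X[k]|², so Σ|X[k]|² = N·Σ|x[n]|² = 8·37.0000

Σ|X[k]|² = N·Σ|x[n]|² = 8·37.0000 = 296.0000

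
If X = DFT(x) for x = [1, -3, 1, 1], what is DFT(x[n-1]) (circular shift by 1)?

Time shift by 1: X_shifted[k] = ω_4^(1k) · X[k]
Shifted x = [1, 1, -3, 1]

DFT(x[n-1]) = [0, 4, -4, 4]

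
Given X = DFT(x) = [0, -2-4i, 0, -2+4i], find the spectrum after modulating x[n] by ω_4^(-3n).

Modulation property: DFT(ω_4^(-3n)·x[n]) = X[(k-3) mod 4], so circularly shift X by 3 positions.

X[k-3] = [-2-4i, 0, -2+4i, 0]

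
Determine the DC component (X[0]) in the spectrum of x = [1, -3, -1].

X[0] = Σ(n=0 to 2) x[n] · ω_3^0 = Σ x[n]
= (1) + (-3) + (-1)

X[0] = -3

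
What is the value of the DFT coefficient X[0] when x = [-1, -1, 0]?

X[0] = Σ(n=0 to 2) x[n] · ω_3^0 = Σ x[n]
= (-1) + (-1) + (0)

X[0] = -2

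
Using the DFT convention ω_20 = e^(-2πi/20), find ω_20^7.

ω_20^7 = e^(-2πi·7/20)
= cos(-2π·7/20) + i·sin(-2π·7/20)
= cos(-14π/20) + i·sin(-14π/20)

ω_20^7 = cos(-14π/20) + i·sin(-14π/20) = -0.5878-0.8090i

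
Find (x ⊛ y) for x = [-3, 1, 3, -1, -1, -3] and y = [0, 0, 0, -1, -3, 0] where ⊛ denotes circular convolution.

(x ⊛ y)[n] = Σ(m=0 to 5) x[m] · y[(n-m) mod 6]

Computing each output sample:
(x ⊛ y)[0] = -8
(x ⊛ y)[1] = 4
(x ⊛ y)[2] = 6
(x ⊛ y)[3] = 12
(x ⊛ y)[4] = 8
(x ⊛ y)[5] = -6

x ⊛ y = [-8, 4, 6, 12, 8, -6]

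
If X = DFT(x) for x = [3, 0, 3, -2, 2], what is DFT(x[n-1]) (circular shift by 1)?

Time shift by 1: X_shifted[k] = ω_5^(1k) · X[k]
Shifted x = [2, 3, 0, 3, -2]

DFT(x[n-1]) = [6, -0.1180-2.9919i, 2.1180-5.7921i, 2.1180+5.7921i, -0.1180+2.9919i]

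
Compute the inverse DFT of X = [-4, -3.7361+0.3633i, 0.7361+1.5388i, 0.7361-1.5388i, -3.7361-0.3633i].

x[n] = (1/5) Σ(k=0 to 4) X[k] · e^(2πikn/5)

Computing each x[n]:
x[0] = -2
x[1] = -2
x[2] = 1
x[3] = 0
x[4] = -1

x = [-2, -2, 1, 0, -1]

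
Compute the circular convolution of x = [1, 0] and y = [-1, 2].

(x ⊛ y)[n] = Σ(m=0 to 1) x[m] · y[(n-m) mod 2]

Computing each output sample:
(x ⊛ y)[0] = -1
(x ⊛ y)[1] = 2

x ⊛ y = [-1, 2]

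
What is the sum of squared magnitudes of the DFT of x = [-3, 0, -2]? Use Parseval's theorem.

Parseval: Σ|x[n]|² = (1/N)Σ|X[k]|², so Σ|X[k]|² = N·Σ|x[n]|² = 3·13.0000

Σ|X[k]|² = N·Σ|x[n]|² = 3·13.0000 = 39.0000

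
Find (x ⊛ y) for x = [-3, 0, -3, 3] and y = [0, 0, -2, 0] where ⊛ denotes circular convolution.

(x ⊛ y)[n] = Σ(m=0 to 3) x[m] · y[(n-m) mod 4]

Computing each output sample:
(x ⊛ y)[0] = 6
(x ⊛ y)[1] = -6
(x ⊛ y)[2] = 6
(x ⊛ y)[3] = 0

x ⊛ y = [6, -6, 6, 0]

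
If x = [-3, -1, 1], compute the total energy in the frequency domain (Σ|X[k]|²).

Parseval: Σ|x[n]|² = (1/N)Σ|X[k]|², so Σ|X[k]|² = N·Σ|x[n]|² = 3·11.0000

Σ|X[k]|² = N·Σ|x[n]|² = 3·11.0000 = 33.0000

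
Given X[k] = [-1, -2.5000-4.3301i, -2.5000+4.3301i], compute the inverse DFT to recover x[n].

x[n] = (1/3) Σ(k=0 to 2) X[k] · e^(2πikn/3)

Computing each x[n]:
x[0] = -2
x[1] = 3
x[2] = -2

x = [-2, 3, -2]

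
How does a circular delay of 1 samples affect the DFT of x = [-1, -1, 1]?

Time shift by 1: X_shifted[k] = ω_3^(1k) · X[k]
Shifted x = [1, -1, -1]

DFT(x[n-1]) = [-1, 2, 2]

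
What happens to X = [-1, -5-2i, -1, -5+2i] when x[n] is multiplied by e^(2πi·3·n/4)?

Modulation property: DFT(ω_4^(-3n)·x[n]) = X[(k-3) mod 4], so circularly shift X by 3 positions.

X[k-3] = [-5-2i, -1, -5+2i, -1]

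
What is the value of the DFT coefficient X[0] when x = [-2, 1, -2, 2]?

X[0] = Σ(n=0 to 3) x[n] · ω_4^0 = Σ x[n]
= (-2) + (1) + (-2) + (2)

X[0] = -1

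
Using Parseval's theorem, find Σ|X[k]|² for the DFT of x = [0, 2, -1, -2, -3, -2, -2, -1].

Parseval: Σ|x[n]|² = (1/N)Σ|X[k]|², so Σ|X[k]|² = N·Σ|x[n]|² = 8·27.0000

Σ|X[k]|² = N·Σ|x[n]|² = 8·27.0000 = 216.0000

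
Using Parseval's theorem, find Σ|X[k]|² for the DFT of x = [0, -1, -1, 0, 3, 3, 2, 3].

Parseval: Σ|x[n]|² = (1/N)Σ|X[k]|², so Σ|X[k]|² = N·Σ|x[n]|² = 8·33.0000

Σ|X[k]|² = N·Σ|x[n]|² = 8·33.0000 = 264.0000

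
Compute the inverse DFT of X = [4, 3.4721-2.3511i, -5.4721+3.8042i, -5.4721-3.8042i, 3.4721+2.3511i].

x[n] = (1/5) Σ(k=0 to 4) X[k] · e^(2πikn/5)

Computing each x[n]:
x[0] = 0
x[1] = 3
x[2] = 1
x[3] = -3
x[4] = 3

x = [0, 3, 1, -3, 3]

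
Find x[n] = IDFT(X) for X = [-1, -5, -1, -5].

x[n] = (1/4) Σ(k=0 to 3) X[k] · e^(2πikn/4)

Computing each x[n]:
x[0] = -3
x[1] = 0
x[2] = 2
x[3] = 0

x = [-3, 0, 2, 0]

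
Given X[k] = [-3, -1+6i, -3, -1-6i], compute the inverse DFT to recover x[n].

x[n] = (1/4) Σ(k=0 to 3) X[k] · e^(2πikn/4)

Computing each x[n]:
x[0] = -2
x[1] = -3
x[2] = -1
x[3] = 3

x = [-2, -3, -1, 3]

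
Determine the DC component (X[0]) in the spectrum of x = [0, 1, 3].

X[0] = Σ(n=0 to 2) x[n] · ω_3^0 = Σ x[n]
= (0) + (1) + (3)

X[0] = 4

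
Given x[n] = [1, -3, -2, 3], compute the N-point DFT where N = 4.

X[k] = Σ(n=0 to 3) x[n] · ω_4^(nk)
where ω_4 = e^(-2πi/4)

Computing each X[k]:
X[0] = -1
X[1] = 3+6i
X[2] = -1
X[3] = 3-6i

X = [-1, 3+6i, -1, 3-6i]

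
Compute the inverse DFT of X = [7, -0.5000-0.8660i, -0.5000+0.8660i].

x[n] = (1/3) Σ(k=0 to 2) X[k] · e^(2πikn/3)

Computing each x[n]:
x[0] = 2
x[1] = 3
x[2] = 2

x = [2, 3, 2]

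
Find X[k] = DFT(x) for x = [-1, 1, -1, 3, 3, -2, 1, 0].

X[k] = Σ(n=0 to 7) x[n] · ω_8^(nk)
where ω_8 = e^(-2πi/8)

Computing each X[k]:
X[0] = 4
X[1] = -4.0000-2.2426i
X[2] = 2+4i
X[3] = -4.0000-6.2426i
X[4] = 0
X[5] = -4.0000+6.2426i
X[6] = 2-4i
X[7] = -4.0000+2.2426i

X = [4, -4.0000-2.2426i, 2+4i, -4.0000-6.2426i, 0, -4.0000+6.2426i, 2-4i, -4.0000+2.2426i]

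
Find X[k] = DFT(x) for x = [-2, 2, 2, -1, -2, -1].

X[k] = Σ(n=0 to 5) x[n] · ω_6^(nk)
where ω_6 = e^(-2πi/6)

Computing each X[k]:
X[0] = -2
X[1] = -0.5000-6.0622i
X[2] = -3.5000+0.8660i
X[3] = -2
X[4] = -3.5000-0.8660i
X[5] = -0.5000+6.0622i

X = [-2, -0.5000-6.0622i, -3.5000+0.8660i, -2, -3.5000-0.8660i, -0.5000+6.0622i]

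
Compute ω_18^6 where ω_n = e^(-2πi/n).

ω_18^6 = e^(-2πi·6/18)
= cos(-2π·6/18) + i·sin(-2π·6/18)
= cos(-12π/18) + i·sin(-12π/18)

ω_18^6 = cos(-12π/18) + i·sin(-12π/18) = -0.5000-0.8660i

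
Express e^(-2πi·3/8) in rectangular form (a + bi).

ω_8^3 = e^(-2πi·3/8)
= cos(-2π·3/8) + i·sin(-2π·3/8)
= cos(-6π/8) + i·sin(-6π/8)

ω_8^3 = cos(-6π/8) + i·sin(-6π/8) = -0.7071-0.7071i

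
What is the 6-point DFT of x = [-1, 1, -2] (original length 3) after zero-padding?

Original 3-point DFT: [-2, -0.5000-2.5981i, -0.5000+2.5981i]
Zero-padded 6-point DFT provides frequency interpolation.

DFT_6([x, 0, ...]) = [-2, 0.5000+0.8660i, -0.5000-2.5981i, -4, -0.5000+2.5981i, 0.5000-0.8660i]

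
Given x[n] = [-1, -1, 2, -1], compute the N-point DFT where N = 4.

X[k] = Σ(n=0 to 3) x[n] · ω_4^(nk)
where ω_4 = e^(-2πi/4)

Computing each X[k]:
X[0] = -1
X[1] = -3
X[2] = 3
X[3] = -3

X = [-1, -3, 3, -3]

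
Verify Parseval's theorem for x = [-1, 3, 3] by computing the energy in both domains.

Time domain:
Σ|x[n]|² = |-1|² + |3|² + |3|² = 19.0000

Frequency domain:
(1/3)Σ|X[k]|² = (1/3)(|5|² + |-4|² + |-4|²) = (1/3)·57.0000 = 19.0000

Both sides agree, confirming Parseval's theorem.

Σ|x[n]|² = (1/N)Σ|X[k]|² = 19.0000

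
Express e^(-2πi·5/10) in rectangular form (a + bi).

ω_10^5 = e^(-2πi·5/10)
= cos(-2π·5/10) + i·sin(-2π·5/10)
= cos(-10π/10) + i·sin(-10π/10)

ω_10^5 = cos(-10π/10) + i·sin(-10π/10) = -1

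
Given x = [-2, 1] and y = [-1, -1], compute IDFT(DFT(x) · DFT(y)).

(x ⊛ y)[n] = Σ(m=0 to 1) x[m] · y[(n-m) mod 2]

Computing each output sample:
(x ⊛ y)[0] = 1
(x ⊛ y)[1] = 1

x ⊛ y = [1, 1]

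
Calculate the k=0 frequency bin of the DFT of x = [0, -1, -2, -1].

X[0] = Σ(n=0 to 3) x[n] · ω_4^0 = Σ x[n]
= (0) + (-1) + (-2) + (-1)

X[0] = -4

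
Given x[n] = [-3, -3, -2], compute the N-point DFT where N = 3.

X[k] = Σ(n=0 to 2) x[n] · ω_3^(nk)
where ω_3 = e^(-2πi/3)

Computing each X[k]:
X[0] = -8
X[1] = -0.5000+0.8660i
X[2] = -0.5000-0.8660i

X = [-8, -0.5000+0.8660i, -0.5000-0.8660i]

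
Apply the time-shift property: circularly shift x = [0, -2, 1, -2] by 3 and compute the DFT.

Time shift by 3: X_shifted[k] = ω_4^(3k) · X[k]
Shifted x = [-2, 1, -2, 0]

DFT(x[n-3]) = [-3, -1i, -5, 1i]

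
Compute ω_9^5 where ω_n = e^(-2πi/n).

ω_9^5 = e^(-2πi·5/9)
= cos(-2π·5/9) + i·sin(-2π·5/9)
= cos(-10π/9) + i·sin(-10π/9)

ω_9^5 = cos(-10π/9) + i·sin(-10π/9) = -0.9397+0.3420i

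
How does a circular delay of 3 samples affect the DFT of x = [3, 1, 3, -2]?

Time shift by 3: X_shifted[k] = ω_4^(3k) · X[k]
Shifted x = [1, 3, -2, 3]

DFT(x[n-3]) = [5, 3, -7, 3]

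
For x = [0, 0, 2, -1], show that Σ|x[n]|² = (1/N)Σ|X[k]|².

Time domain:
Σ|x[n]|² = |0|² + |0|² + |2|² + |-1|² = 5.0000

Frequency domain:
(1/4)Σ|X[k]|² = (1/4)(|1|² + |-2-1i|² + |3|² + |-2+1i|²) = (1/4)·20.0000 = 5.0000

Both sides agree, confirming Parseval's theorem.

Σ|x[n]|² = (1/N)Σ|X[k]|² = 5.0000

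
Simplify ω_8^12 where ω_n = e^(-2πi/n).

Since ω_8^8 = 1, powers reduce modulo 8.
12 mod 8 = 4
So ω_8^12 = ω_8^4 = e^(-2πi·4/8)

ω_8^12 = ω_8^4 = -1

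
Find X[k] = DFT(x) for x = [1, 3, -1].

X[k] = Σ(n=0 to 2) x[n] · ω_3^(nk)
where ω_3 = e^(-2πi/3)

Computing each X[k]:
X[0] = 3
X[1] = -3.4641i
X[2] = 3.4641i

X = [3, -3.4641i, 3.4641i]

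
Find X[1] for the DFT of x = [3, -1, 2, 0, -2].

X[1] = Σ(n=0 to 4) x[n] · ω_5^(1n) where ω_5 = e^(-2πi/5)
= (3)·ω_5^0 + (-1)·ω_5^1 + (2)·ω_5^2 + (0)·ω_5^3 + (-2)·ω_5^4

X[1] = 0.4549-2.1266i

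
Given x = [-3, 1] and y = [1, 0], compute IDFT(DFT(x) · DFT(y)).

(x ⊛ y)[n] = Σ(m=0 to 1) x[m] · y[(n-m) mod 2]

Computing each output sample:
(x ⊛ y)[0] = -3
(x ⊛ y)[1] = 1

x ⊛ y = [-3, 1]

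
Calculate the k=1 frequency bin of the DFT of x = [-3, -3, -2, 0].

X[1] = Σ(n=0 to 3) x[n] · ω_4^(1n) where ω_4 = e^(-2πi/4)
= (-3)·ω_4^0 + (-3)·ω_4^1 + (-2)·ω_4^2 + (0)·ω_4^3

X[1] = -1+3i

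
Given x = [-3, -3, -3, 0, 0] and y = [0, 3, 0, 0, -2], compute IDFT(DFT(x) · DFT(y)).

(x ⊛ y)[n] = Σ(m=0 to 4) x[m] · y[(n-m) mod 5]

Computing each output sample:
(x ⊛ y)[0] = 6
(x ⊛ y)[1] = -3
(x ⊛ y)[2] = -9
(x ⊛ y)[3] = -9
(x ⊛ y)[4] = 6

x ⊛ y = [6, -3, -9, -9, 6]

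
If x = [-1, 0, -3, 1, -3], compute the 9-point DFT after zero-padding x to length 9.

Original 5-point DFT: [-6, -0.3090-0.5020i, 0.8090-5.5676i, 0.8090+5.5676i, -0.3090+0.5020i]
Zero-padded 9-point DFT provides frequency interpolation.

DFT_9([x, 0, ...]) = [-6, 0.7981+3.1145i, -0.9791-0.0363i, 3, -4.3191-5.7488i, -4.3191+5.7488i, 3, -0.9791+0.0363i, 0.7981-3.1145i]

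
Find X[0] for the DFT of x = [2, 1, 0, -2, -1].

X[0] = Σ(n=0 to 4) x[n] · ω_5^0 = Σ x[n]
= (2) + (1) + (0) + (-2) + (-1)

X[0] = 0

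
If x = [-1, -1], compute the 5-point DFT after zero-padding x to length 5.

Original 2-point DFT: [-2, 0]
Zero-padded 5-point DFT provides frequency interpolation.

DFT_5([x, 0, ...]) = [-2, -1.3090+0.9511i, -0.1910+0.5878i, -0.1910-0.5878i, -1.3090-0.9511i]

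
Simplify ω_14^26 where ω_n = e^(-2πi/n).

Since ω_14^14 = 1, powers reduce modulo 14.
26 mod 14 = 12
So ω_14^26 = ω_14^12 = e^(-2πi·12/14)

ω_14^26 = ω_14^12 = 0.6235+0.7818i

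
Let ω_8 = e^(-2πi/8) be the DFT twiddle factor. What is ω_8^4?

ω_8^4 = e^(-2πi·4/8)
= cos(-2π·4/8) + i·sin(-2π·4/8)
= cos(-8π/8) + i·sin(-8π/8)

ω_8^4 = cos(-8π/8) + i·sin(-8π/8) = -1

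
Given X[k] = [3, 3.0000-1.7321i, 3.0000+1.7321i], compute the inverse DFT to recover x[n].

x[n] = (1/3) Σ(k=0 to 2) X[k] · e^(2πikn/3)

Computing each x[n]:
x[0] = 3
x[1] = 1
x[2] = -1

x = [3, 1, -1]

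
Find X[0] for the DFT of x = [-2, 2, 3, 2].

X[0] = Σ(n=0 to 3) x[n] · ω_4^0 = Σ x[n]
= (-2) + (2) + (3) + (2)

X[0] = 5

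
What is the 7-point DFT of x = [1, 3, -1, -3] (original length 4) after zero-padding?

Original 4-point DFT: [0, 2-6i, 0, 2+6i]
Zero-padded 7-point DFT provides frequency interpolation.

DFT_7([x, 0, ...]) = [0, 5.7959-0.0689i, -0.6371-5.7042i, -1.6588+0.8413i, -1.6588-0.8413i, -0.6371+5.7042i, 5.7959+0.0689i]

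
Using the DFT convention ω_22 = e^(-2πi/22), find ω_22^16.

ω_22^16 = e^(-2πi·16/22)
= cos(-2π·16/22) + i·sin(-2π·16/22)
= cos(-32π/22) + i·sin(-32π/22)

ω_22^16 = cos(-32π/22) + i·sin(-32π/22) = -0.1423+0.9898i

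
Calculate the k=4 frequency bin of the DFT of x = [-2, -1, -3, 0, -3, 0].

X[4] = Σ(n=0 to 5) x[n] · ω_6^(4n) where ω_6 = e^(-2πi/6)
= (-2)·ω_6^0 + (-1)·ω_6^4 + (-3)·ω_6^8 + (0)·ω_6^12 + (-3)·ω_6^16 + (0)·ω_6^20

X[4] = 1.5000-0.8660i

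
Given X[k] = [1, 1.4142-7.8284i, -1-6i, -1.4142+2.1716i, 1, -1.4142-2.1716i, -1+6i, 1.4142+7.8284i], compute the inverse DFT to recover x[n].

x[n] = (1/8) Σ(k=0 to 7) X[k] · e^(2πikn/8)

Computing each x[n]:
x[0] = 0
x[1] = 3
x[2] = 3
x[3] = -1
x[4] = 0
x[5] = 0
x[6] = -2
x[7] = -2

x = [0, 3, 3, -1, 0, 0, -2, -2]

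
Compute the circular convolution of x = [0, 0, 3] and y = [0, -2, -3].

(x ⊛ y)[n] = Σ(m=0 to 2) x[m] · y[(n-m) mod 3]

Computing each output sample:
(x ⊛ y)[0] = -6
(x ⊛ y)[1] = -9
(x ⊛ y)[2] = 0

x ⊛ y = [-6, -9, 0]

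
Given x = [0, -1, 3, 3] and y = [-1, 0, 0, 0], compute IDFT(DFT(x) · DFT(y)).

(x ⊛ y)[n] = Σ(m=0 to 3) x[m] · y[(n-m) mod 4]

Computing each output sample:
(x ⊛ y)[0] = 0
(x ⊛ y)[1] = 1
(x ⊛ y)[2] = -3
(x ⊛ y)[3] = -3

x ⊛ y = [0, 1, -3, -3]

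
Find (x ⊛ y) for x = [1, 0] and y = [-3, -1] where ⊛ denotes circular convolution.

(x ⊛ y)[n] = Σ(m=0 to 1) x[m] · y[(n-m) mod 2]

Computing each output sample:
(x ⊛ y)[0] = -3
(x ⊛ y)[1] = -1

x ⊛ y = [-3, -1]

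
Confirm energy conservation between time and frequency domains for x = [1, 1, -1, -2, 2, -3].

Time domain:
Σ|x[n]|² = |1|² + |1|² + |-1|² + |-2|² + |2|² + |-3|² = 20.0000

Frequency domain:
(1/6)Σ|X[k]|² = (1/6)(|-2|² + |1.5000-0.8660i|² + |-0.5000-6.0622i|² + |6|² + |-0.5000+6.0622i|² + |1.5000+0.8660i|²) = (1/6)·120.0000 = 20.0000

Both sides agree, confirming Parseval's theorem.

Σ|x[n]|² = (1/N)Σ|X[k]|² = 20.0000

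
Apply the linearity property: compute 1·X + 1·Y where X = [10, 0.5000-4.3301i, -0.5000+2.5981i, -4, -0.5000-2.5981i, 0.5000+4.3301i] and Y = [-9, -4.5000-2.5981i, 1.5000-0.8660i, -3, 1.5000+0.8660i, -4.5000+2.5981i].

By linearity: DFT(1x + 1y) = 1·DFT(x) + 1·DFT(y)
= 1·[10, 0.5000-4.3301i, -0.5000+2.5981i, -4, -0.5000-2.5981i, 0.5000+4.3301i] + 1·[-9, -4.5000-2.5981i, 1.5000-0.8660i, -3, 1.5000+0.8660i, -4.5000+2.5981i]

Computing element-wise:
Z[0] = 1·(10) + 1·(-9) = 1
Z[1] = 1·(0.5000-4.3301i) + 1·(-4.5000-2.5981i) = -4.0000-6.9282i
Z[2] = 1·(-0.5000+2.5981i) + 1·(1.5000-0.8660i) = 1.0000+1.7321i
Z[3] = 1·(-4) + 1·(-3) = -7
Z[4] = 1·(-0.5000-2.5981i) + 1·(1.5000+0.8660i) = 1.0000-1.7321i
Z[5] = 1·(0.5000+4.3301i) + 1·(-4.5000+2.5981i) = -4.0000+6.9282i

DFT(1x + 1y) = 1·X + 1·Y = [1, -4.0000-6.9282i, 1.0000+1.7321i, -7, 1.0000-1.7321i, -4.0000+6.9282i]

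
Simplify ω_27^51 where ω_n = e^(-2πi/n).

Since ω_27^27 = 1, powers reduce modulo 27.
51 mod 27 = 24
So ω_27^51 = ω_27^24 = e^(-2πi·24/27)

ω_27^51 = ω_27^24 = 0.7660+0.6428i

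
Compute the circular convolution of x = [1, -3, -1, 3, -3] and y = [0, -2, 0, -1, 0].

(x ⊛ y)[n] = Σ(m=0 to 4) x[m] · y[(n-m) mod 5]

Computing each output sample:
(x ⊛ y)[0] = 7
(x ⊛ y)[1] = -5
(x ⊛ y)[2] = 9
(x ⊛ y)[3] = 1
(x ⊛ y)[4] = -3

x ⊛ y = [7, -5, 9, 1, -3]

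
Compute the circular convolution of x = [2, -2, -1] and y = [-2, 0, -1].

(x ⊛ y)[n] = Σ(m=0 to 2) x[m] · y[(n-m) mod 3]

Computing each output sample:
(x ⊛ y)[0] = -2
(x ⊛ y)[1] = 5
(x ⊛ y)[2] = 0

x ⊛ y = [-2, 5, 0]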